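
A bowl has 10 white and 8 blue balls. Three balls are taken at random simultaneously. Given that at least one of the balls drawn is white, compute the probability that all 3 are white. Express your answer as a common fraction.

3/19

P(all 3 white) = C(10,3)/C(18,3) = 5/34; P(at least one white) = 1 − C(8,3)/C(18,3) = 95/102.
Since 'all 3 white' ⊆ 'at least one white', P(all 3 | at least one) = 5/34 / 95/102 = 3/19 ≈ 0.1579.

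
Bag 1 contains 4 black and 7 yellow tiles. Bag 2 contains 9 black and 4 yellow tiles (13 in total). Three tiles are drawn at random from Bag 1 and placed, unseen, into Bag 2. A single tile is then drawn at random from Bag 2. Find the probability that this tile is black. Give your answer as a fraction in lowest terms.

111/176

Condition on how many of the transferred tiles are black (from Bag 1: 4 black of 11; then Bag 2 has 16 total).
  0 black: C(4,0)C(7,3)/C(11,3) = 7/33; then P = 9/16
  1 black: C(4,1)C(7,2)/C(11,3) = 28/55; then P = 10/16
  2 black: C(4,2)C(7,1)/C(11,3) = 14/55; then P = 11/16
  3 black: C(4,3)C(7,0)/C(11,3) = 4/165; then P = 12/16
P(black from Bag 2) = 111/176 ≈ 0.6307.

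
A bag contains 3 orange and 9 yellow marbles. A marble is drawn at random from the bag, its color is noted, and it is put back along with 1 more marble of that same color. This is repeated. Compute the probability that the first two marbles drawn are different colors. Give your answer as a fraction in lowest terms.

9/26

Either yellow then orange, or orange then yellow; after the first draw the total is 13.
P = (9/12)·(3/13) + (3/12)·(9/13) = 9/26 ≈ 0.3462.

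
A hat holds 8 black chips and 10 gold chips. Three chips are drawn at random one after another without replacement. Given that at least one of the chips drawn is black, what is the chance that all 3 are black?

P(all 3 black) = C(8,3)/C(18,3) = 7/102; P(at least one black) = 1 − C(10,3)/C(18,3) = 29/34.
Since 'all 3 black' ⊆ 'at least one black', P(all 3 | at least one) = 7/102 / 29/34 = 7/87 ≈ 0.0805.

7/87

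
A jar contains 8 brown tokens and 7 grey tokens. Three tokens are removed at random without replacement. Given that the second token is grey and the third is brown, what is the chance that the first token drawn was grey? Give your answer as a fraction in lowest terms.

6/13

P(first=grey and the second token is grey and the third is brown) = (7/15)·(6/14)·(8/13) = 8/65.
P(E) = Σ over first color = 28/195 + 8/65 = 4/15.
By Bayes, P(first=grey | E) = 8/65 / 4/15 = 6/13 ≈ 0.4615.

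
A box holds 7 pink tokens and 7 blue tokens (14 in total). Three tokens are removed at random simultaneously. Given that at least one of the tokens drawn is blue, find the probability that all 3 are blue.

P(all 3 blue) = C(7,3)/C(14,3) = 5/52; P(at least one blue) = 1 − C(7,3)/C(14,3) = 47/52.
Since 'all 3 blue' ⊆ 'at least one blue', P(all 3 | at least one) = 5/52 / 47/52 = 5/47 ≈ 0.1064.

5/47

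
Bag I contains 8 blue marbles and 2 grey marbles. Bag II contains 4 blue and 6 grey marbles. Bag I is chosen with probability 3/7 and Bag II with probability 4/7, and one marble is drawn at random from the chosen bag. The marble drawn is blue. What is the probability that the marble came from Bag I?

3/5

P(blue | Bag I) = 4/5; P(blue | Bag II) = 2/5.
P(blue) = 3/7·4/5 + 4/7·2/5 = 4/7.
By Bayes' rule, P(Bag I | blue) = 12/35 / 4/7 = 3/5 ≈ 0.6000.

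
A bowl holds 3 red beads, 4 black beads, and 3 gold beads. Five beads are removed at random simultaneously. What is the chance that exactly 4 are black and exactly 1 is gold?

Unordered draws without replacement: count favorable combinations over C(10,5).
Favorable = C(3,0) · C(4,4) · C(3,1) = 3; total = C(10,5) = 252.
P = 3/252 = 1/84 ≈ 0.0119.

1/84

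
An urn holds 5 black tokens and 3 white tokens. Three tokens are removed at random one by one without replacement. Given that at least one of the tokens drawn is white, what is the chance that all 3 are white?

P(all 3 white) = C(3,3)/C(8,3) = 1/56; P(at least one white) = 1 − C(5,3)/C(8,3) = 23/28.
Since 'all 3 white' ⊆ 'at least one white', P(all 3 | at least one) = 1/56 / 23/28 = 1/46 ≈ 0.0217.

1/46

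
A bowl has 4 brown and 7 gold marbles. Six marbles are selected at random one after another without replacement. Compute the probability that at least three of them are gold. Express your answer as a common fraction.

21/22

Sum the hypergeometric tail for j = 3,…,6 gold marbles.
Favorable = C(7,3)·C(4,3) + C(7,4)·C(4,2) + C(7,5)·C(4,1) + C(7,6)·C(4,0) = 441; total = C(11,6) = 462.
P = 441/462 = 21/22 ≈ 0.9545.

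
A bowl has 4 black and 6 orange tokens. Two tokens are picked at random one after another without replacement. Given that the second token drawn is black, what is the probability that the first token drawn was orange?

2/3

P(first=orange and the second token drawn is black) = (6/10)·(4/9) = 4/15.
P(the second token drawn is black) = Σ over first color = 2/15 + 4/15 = 2/5.
By Bayes, P(first=orange | the second token drawn is black) = 4/15 / 2/5 = 2/3 ≈ 0.6667.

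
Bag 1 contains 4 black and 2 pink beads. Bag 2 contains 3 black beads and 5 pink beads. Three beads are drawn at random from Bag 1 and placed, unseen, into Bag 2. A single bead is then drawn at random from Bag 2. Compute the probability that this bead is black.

5/11

Condition on how many of the transferred beads are black (from Bag 1: 4 black of 6; then Bag 2 has 11 total).
  1 black: C(4,1)C(2,2)/C(6,3) = 1/5; then P = 4/11
  2 black: C(4,2)C(2,1)/C(6,3) = 3/5; then P = 5/11
  3 black: C(4,3)C(2,0)/C(6,3) = 1/5; then P = 6/11
P(black from Bag 2) = 5/11 ≈ 0.4545.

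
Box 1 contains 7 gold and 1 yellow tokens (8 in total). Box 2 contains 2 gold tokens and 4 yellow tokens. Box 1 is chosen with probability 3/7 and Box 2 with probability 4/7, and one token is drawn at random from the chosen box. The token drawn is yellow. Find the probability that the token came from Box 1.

9/73

P(yellow | Box 1) = 1/8; P(yellow | Box 2) = 2/3.
P(yellow) = 3/7·1/8 + 4/7·2/3 = 73/168.
By Bayes' rule, P(Box 1 | yellow) = 3/56 / 73/168 = 9/73 ≈ 0.1233.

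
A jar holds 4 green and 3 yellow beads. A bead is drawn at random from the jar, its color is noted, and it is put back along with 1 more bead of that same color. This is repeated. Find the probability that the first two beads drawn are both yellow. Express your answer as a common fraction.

3/14

After a yellow draw the jar holds 4 yellow out of 8.
P = (3/7)·(4/8) = 3/14 ≈ 0.2143.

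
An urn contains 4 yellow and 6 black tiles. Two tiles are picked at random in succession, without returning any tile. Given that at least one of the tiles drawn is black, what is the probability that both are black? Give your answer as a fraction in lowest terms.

5/13

P(both black) = C(6,2)/C(10,2) = 1/3; P(at least one black) = 1 − C(4,2)/C(10,2) = 13/15.
Since 'both black' ⊆ 'at least one black', P(both | at least one) = 1/3 / 13/15 = 5/13 ≈ 0.3846.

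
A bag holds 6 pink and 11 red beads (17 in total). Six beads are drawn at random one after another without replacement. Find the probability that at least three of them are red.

Sum the hypergeometric tail for j = 3,…,6 red beads.
Favorable = C(11,3)·C(6,3) + C(11,4)·C(6,2) + C(11,5)·C(6,1) + C(11,6)·C(6,0) = 11484; total = C(17,6) = 12376.
P = 11484/12376 = 2871/3094 ≈ 0.9279.

2871/3094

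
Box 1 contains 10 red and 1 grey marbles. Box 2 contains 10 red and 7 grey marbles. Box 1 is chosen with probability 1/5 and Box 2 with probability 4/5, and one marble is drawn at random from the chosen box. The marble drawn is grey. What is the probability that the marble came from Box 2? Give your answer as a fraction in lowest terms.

P(grey | Box 1) = 1/11; P(grey | Box 2) = 7/17.
P(grey) = 1/5·1/11 + 4/5·7/17 = 65/187.
By Bayes' rule, P(Box 2 | grey) = 28/85 / 65/187 = 308/325 ≈ 0.9477.

308/325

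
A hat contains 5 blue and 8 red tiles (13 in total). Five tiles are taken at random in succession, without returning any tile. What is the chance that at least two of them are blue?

881/1287

Sum the hypergeometric tail for j = 2,…,5 blue tiles.
Favorable = C(5,2)·C(8,3) + C(5,3)·C(8,2) + C(5,4)·C(8,1) + C(5,5)·C(8,0) = 881; total = C(13,5) = 1287.
P = 881/1287 = 881/1287 ≈ 0.6845.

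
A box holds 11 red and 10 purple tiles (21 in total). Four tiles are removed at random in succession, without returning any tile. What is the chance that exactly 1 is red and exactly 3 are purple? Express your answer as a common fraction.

88/399

Unordered draws without replacement: count favorable combinations over C(21,4).
Favorable = C(11,1) · C(10,3) = 1320; total = C(21,4) = 5985.
P = 1320/5985 = 88/399 ≈ 0.2206.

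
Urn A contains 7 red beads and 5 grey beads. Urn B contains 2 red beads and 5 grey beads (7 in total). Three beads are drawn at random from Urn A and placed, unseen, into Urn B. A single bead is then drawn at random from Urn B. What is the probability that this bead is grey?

Condition on how many of the transferred beads are grey (from Urn A: 5 grey of 12; then Urn B has 10 total).
  0 grey: C(5,0)C(7,3)/C(12,3) = 7/44; then P = 5/10
  1 grey: C(5,1)C(7,2)/C(12,3) = 21/44; then P = 6/10
  2 grey: C(5,2)C(7,1)/C(12,3) = 7/22; then P = 7/10
  3 grey: C(5,3)C(7,0)/C(12,3) = 1/22; then P = 8/10
P(grey from Urn B) = 5/8 ≈ 0.6250.

5/8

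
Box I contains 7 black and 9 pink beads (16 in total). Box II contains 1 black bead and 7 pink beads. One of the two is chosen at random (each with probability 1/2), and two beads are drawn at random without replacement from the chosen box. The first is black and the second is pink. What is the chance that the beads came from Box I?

P(E | Box I) = 21/80; P(E | Box II) = 1/8.
P(E) = 1/2·21/80 + 1/2·1/8 = 31/160.
By Bayes' rule, P(Box I | E) = 21/160 / 31/160 = 21/31 ≈ 0.6774.

21/31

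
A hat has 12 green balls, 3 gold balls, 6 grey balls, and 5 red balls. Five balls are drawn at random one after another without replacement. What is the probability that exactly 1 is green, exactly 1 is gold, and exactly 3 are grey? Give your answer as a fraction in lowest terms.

Unordered draws without replacement: count favorable combinations over C(26,5).
Favorable = C(12,1) · C(3,1) · C(6,3) · C(5,0) = 720; total = C(26,5) = 65780.
P = 720/65780 = 36/3289 ≈ 0.0109.

36/3289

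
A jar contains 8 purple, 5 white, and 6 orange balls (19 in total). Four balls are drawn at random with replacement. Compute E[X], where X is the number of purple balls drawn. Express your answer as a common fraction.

By linearity of expectation, E[X] = Σ P(draw i is purple); each independent draw has P(purple) = 8/19.
E[X] = 4 · 8/19 = 32/19 ≈ 1.6842.

32/19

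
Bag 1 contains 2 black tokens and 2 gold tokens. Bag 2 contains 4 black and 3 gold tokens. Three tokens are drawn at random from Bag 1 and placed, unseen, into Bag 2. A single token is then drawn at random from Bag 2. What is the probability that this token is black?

Condition on how many of the transferred tokens are black (from Bag 1: 2 black of 4; then Bag 2 has 10 total).
  1 black: C(2,1)C(2,2)/C(4,3) = 1/2; then P = 5/10
  2 black: C(2,2)C(2,1)/C(4,3) = 1/2; then P = 6/10
P(black from Bag 2) = 11/20 ≈ 0.5500.

11/20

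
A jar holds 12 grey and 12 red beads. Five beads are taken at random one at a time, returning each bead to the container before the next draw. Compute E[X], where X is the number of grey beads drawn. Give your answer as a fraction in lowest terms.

By linearity of expectation, E[X] = Σ P(draw i is grey); each independent draw has P(grey) = 12/24.
E[X] = 5 · 12/24 = 5/2 ≈ 2.5000.

5/2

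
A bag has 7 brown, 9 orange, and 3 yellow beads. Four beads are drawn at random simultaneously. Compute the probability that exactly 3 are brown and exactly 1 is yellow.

35/1292

Unordered draws without replacement: count favorable combinations over C(19,4).
Favorable = C(7,3) · C(9,0) · C(3,1) = 105; total = C(19,4) = 3876.
P = 105/3876 = 35/1292 ≈ 0.0271.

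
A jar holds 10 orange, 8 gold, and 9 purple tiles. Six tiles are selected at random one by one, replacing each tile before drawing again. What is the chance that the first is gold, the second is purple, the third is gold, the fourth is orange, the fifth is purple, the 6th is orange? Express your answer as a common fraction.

Multiply the conditional probability of each draw in order, with replacement (the composition resets each draw).
P = (8/27) · (9/27) · (8/27) · (10/27) · (9/27) · (10/27) = 6400/4782969 ≈ 0.0013.

6400/4782969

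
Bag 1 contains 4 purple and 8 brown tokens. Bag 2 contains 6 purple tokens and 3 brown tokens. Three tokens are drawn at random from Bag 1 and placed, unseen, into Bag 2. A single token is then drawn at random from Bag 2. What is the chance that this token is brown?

Condition on how many of the transferred tokens are brown (from Bag 1: 8 brown of 12; then Bag 2 has 12 total).
  0 brown: C(8,0)C(4,3)/C(12,3) = 1/55; then P = 3/12
  1 brown: C(8,1)C(4,2)/C(12,3) = 12/55; then P = 4/12
  2 brown: C(8,2)C(4,1)/C(12,3) = 28/55; then P = 5/12
  3 brown: C(8,3)C(4,0)/C(12,3) = 14/55; then P = 6/12
P(brown from Bag 2) = 5/12 ≈ 0.4167.

5/12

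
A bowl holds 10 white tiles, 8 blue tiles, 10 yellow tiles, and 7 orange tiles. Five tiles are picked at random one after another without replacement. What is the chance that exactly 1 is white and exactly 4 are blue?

25/11594

Unordered draws without replacement: count favorable combinations over C(35,5).
Favorable = C(10,1) · C(8,4) · C(10,0) · C(7,0) = 700; total = C(35,5) = 324632.
P = 700/324632 = 25/11594 ≈ 0.0022.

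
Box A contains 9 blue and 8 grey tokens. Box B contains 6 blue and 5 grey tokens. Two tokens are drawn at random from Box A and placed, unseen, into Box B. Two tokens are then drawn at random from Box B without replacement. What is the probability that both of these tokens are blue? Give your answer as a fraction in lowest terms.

Condition on how many of the transferred tokens are blue (from Box A: 9 blue of 17; then Box B has 13 total).
  0 blue: C(9,0)C(8,2)/C(17,2) = 7/34; then P = C(6,2)/C(13,2) = 5/26
  1 blue: C(9,1)C(8,1)/C(17,2) = 9/17; then P = C(7,2)/C(13,2) = 7/26
  2 blue: C(9,2)C(8,0)/C(17,2) = 9/34; then P = C(8,2)/C(13,2) = 14/39
P(both blue) = 245/884 ≈ 0.2771.

245/884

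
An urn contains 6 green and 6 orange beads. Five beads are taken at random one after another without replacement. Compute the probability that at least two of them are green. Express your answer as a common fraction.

Sum the hypergeometric tail for j = 2,…,5 green beads.
Favorable = C(6,2)·C(6,3) + C(6,3)·C(6,2) + C(6,4)·C(6,1) + C(6,5)·C(6,0) = 696; total = C(12,5) = 792.
P = 696/792 = 29/33 ≈ 0.8788.

29/33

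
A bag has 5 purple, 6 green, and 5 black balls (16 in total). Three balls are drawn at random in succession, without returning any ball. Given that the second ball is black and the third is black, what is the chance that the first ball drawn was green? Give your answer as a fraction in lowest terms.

3/7

P(first=green and the second ball is black and the third is black) = (6/16)·(5/15)·(4/14) = 1/28.
P(E) = Σ over first color = 5/168 + 1/28 + 1/56 = 1/12.
By Bayes, P(first=green | E) = 1/28 / 1/12 = 3/7 ≈ 0.4286.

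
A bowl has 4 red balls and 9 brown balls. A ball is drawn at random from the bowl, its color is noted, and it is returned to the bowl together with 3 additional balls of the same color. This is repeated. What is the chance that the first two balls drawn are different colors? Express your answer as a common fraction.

9/26

Either brown then red, or red then brown; after the first draw the total is 16.
P = (9/13)·(4/16) + (4/13)·(9/16) = 9/26 ≈ 0.3462.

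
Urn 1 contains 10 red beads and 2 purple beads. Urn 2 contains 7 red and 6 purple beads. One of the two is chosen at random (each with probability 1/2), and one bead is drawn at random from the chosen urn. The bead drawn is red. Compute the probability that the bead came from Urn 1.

P(red | Urn 1) = 5/6; P(red | Urn 2) = 7/13.
P(red) = 1/2·5/6 + 1/2·7/13 = 107/156.
By Bayes' rule, P(Urn 1 | red) = 5/12 / 107/156 = 65/107 ≈ 0.6075.

65/107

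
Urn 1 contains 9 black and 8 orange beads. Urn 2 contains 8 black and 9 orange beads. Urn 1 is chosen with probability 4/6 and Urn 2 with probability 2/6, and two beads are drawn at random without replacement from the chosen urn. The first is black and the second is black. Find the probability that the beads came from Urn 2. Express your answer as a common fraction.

P(E | Urn 1) = 9/34; P(E | Urn 2) = 7/34.
P(E) = 2/3·9/34 + 1/3·7/34 = 25/102.
By Bayes' rule, P(Urn 2 | E) = 7/102 / 25/102 = 7/25 ≈ 0.2800.

7/25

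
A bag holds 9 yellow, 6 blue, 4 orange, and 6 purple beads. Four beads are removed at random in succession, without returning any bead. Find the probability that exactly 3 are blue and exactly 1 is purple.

12/1265

Unordered draws without replacement: count favorable combinations over C(25,4).
Favorable = C(9,0) · C(6,3) · C(4,0) · C(6,1) = 120; total = C(25,4) = 12650.
P = 120/12650 = 12/1265 ≈ 0.0095.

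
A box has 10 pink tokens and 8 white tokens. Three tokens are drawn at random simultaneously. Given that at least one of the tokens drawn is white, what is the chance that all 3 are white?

P(all 3 white) = C(8,3)/C(18,3) = 7/102; P(at least one white) = 1 − C(10,3)/C(18,3) = 29/34.
Since 'all 3 white' ⊆ 'at least one white', P(all 3 | at least one) = 7/102 / 29/34 = 7/87 ≈ 0.0805.

7/87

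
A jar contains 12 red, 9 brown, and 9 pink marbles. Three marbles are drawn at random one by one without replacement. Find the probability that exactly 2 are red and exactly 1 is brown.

Unordered draws without replacement: count favorable combinations over C(30,3).
Favorable = C(12,2) · C(9,1) · C(9,0) = 594; total = C(30,3) = 4060.
P = 594/4060 = 297/2030 ≈ 0.1463.

297/2030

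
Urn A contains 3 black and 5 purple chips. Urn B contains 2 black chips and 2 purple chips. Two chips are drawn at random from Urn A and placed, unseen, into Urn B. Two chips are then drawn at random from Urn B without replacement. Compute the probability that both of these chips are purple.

9/35

Condition on how many of the transferred chips are purple (from Urn A: 5 purple of 8; then Urn B has 6 total).
  0 purple: C(5,0)C(3,2)/C(8,2) = 3/28; then P = C(2,2)/C(6,2) = 1/15
  1 purple: C(5,1)C(3,1)/C(8,2) = 15/28; then P = C(3,2)/C(6,2) = 1/5
  2 purple: C(5,2)C(3,0)/C(8,2) = 5/14; then P = C(4,2)/C(6,2) = 2/5
P(both purple) = 9/35 ≈ 0.2571.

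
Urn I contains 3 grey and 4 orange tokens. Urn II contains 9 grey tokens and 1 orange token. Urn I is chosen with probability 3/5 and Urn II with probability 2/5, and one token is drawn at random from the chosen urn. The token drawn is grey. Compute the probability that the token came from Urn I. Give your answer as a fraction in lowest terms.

5/12

P(grey | Urn I) = 3/7; P(grey | Urn II) = 9/10.
P(grey) = 3/5·3/7 + 2/5·9/10 = 108/175.
By Bayes' rule, P(Urn I | grey) = 9/35 / 108/175 = 5/12 ≈ 0.4167.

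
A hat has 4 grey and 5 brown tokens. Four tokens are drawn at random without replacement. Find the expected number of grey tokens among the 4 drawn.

By linearity of expectation, E[X] = Σ P(draw i is grey); by symmetry each draw (even without replacement) has P(grey) = 4/9.
E[X] = 4 · 4/9 = 16/9 ≈ 1.7778.

16/9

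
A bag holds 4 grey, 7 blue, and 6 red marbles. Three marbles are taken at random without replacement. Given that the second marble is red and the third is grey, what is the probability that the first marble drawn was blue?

P(first=blue and the second marble is red and the third is grey) = (7/17)·(6/16)·(4/15) = 7/170.
P(E) = Σ over first color = 3/170 + 7/170 + 1/34 = 3/34.
By Bayes, P(first=blue | E) = 7/170 / 3/34 = 7/15 ≈ 0.4667.

7/15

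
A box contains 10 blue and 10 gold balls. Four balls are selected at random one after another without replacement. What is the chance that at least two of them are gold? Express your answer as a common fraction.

229/323

Sum the hypergeometric tail for j = 2,…,4 gold balls.
Favorable = C(10,2)·C(10,2) + C(10,3)·C(10,1) + C(10,4)·C(10,0) = 3435; total = C(20,4) = 4845.
P = 3435/4845 = 229/323 ≈ 0.7090.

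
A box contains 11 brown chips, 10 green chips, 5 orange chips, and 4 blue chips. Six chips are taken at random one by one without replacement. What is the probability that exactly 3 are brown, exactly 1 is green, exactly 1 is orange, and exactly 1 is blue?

440/7917

Unordered draws without replacement: count favorable combinations over C(30,6).
Favorable = C(11,3) · C(10,1) · C(5,1) · C(4,1) = 33000; total = C(30,6) = 593775.
P = 33000/593775 = 440/7917 ≈ 0.0556.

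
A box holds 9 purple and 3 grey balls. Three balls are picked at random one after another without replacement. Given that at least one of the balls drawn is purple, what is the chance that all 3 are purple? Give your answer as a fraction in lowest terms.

28/73

P(all 3 purple) = C(9,3)/C(12,3) = 21/55; P(at least one purple) = 1 − C(3,3)/C(12,3) = 219/220.
Since 'all 3 purple' ⊆ 'at least one purple', P(all 3 | at least one) = 21/55 / 219/220 = 28/73 ≈ 0.3836.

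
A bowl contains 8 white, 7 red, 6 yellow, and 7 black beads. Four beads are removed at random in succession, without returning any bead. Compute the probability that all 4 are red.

Unordered draws without replacement: count favorable combinations over C(28,4).
Favorable = C(8,0) · C(7,4) · C(6,0) · C(7,0) = 35; total = C(28,4) = 20475.
P = 35/20475 = 1/585 ≈ 0.0017.

1/585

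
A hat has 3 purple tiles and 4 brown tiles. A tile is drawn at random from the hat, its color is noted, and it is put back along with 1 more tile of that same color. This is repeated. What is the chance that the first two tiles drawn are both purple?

3/14

After a purple draw the hat holds 4 purple out of 8.
P = (3/7)·(4/8) = 3/14 ≈ 0.2143.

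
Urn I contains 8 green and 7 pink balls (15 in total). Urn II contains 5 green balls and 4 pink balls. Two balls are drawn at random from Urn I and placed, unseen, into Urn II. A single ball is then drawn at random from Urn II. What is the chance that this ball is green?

91/165

Condition on how many of the transferred balls are green (from Urn I: 8 green of 15; then Urn II has 11 total).
  0 green: C(8,0)C(7,2)/C(15,2) = 1/5; then P = 5/11
  1 green: C(8,1)C(7,1)/C(15,2) = 8/15; then P = 6/11
  2 green: C(8,2)C(7,0)/C(15,2) = 4/15; then P = 7/11
P(green from Urn II) = 91/165 ≈ 0.5515.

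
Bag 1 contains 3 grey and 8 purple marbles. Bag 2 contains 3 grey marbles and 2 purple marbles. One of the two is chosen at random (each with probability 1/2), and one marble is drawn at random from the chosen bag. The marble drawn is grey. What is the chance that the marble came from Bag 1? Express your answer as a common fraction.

5/16

P(grey | Bag 1) = 3/11; P(grey | Bag 2) = 3/5.
P(grey) = 1/2·3/11 + 1/2·3/5 = 24/55.
By Bayes' rule, P(Bag 1 | grey) = 3/22 / 24/55 = 5/16 ≈ 0.3125.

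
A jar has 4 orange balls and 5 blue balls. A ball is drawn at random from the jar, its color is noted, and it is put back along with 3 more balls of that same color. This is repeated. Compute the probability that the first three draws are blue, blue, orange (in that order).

8/81

Track the composition after each reinforcement of +3.
P = (5/9) · (8/12) · (4/15) = 8/81 ≈ 0.0988.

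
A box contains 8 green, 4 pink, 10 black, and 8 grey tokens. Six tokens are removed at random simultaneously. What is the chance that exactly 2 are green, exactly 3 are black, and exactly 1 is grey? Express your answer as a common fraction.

Unordered draws without replacement: count favorable combinations over C(30,6).
Favorable = C(8,2) · C(4,0) · C(10,3) · C(8,1) = 26880; total = C(30,6) = 593775.
P = 26880/593775 = 256/5655 ≈ 0.0453.

256/5655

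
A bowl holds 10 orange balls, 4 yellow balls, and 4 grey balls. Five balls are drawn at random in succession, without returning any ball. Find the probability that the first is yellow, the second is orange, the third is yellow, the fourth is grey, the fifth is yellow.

Multiply the conditional probability of each draw in order, without replacement, so each draw removes one from its color and from the total.
P = (4/18) · (10/17) · (3/16) · (4/15) · (2/14) = 1/1071 ≈ 0.0009.

1/1071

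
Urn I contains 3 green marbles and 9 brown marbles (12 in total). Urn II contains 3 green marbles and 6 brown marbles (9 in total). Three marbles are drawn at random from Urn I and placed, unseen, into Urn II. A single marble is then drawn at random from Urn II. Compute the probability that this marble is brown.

11/16

Condition on how many of the transferred marbles are brown (from Urn I: 9 brown of 12; then Urn II has 12 total).
  0 brown: C(9,0)C(3,3)/C(12,3) = 1/220; then P = 6/12
  1 brown: C(9,1)C(3,2)/C(12,3) = 27/220; then P = 7/12
  2 brown: C(9,2)C(3,1)/C(12,3) = 27/55; then P = 8/12
  3 brown: C(9,3)C(3,0)/C(12,3) = 21/55; then P = 9/12
P(brown from Urn II) = 11/16 ≈ 0.6875.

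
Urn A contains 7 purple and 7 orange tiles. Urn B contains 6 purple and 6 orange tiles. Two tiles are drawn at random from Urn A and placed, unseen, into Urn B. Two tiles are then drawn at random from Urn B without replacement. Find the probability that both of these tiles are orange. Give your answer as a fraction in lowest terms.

Condition on how many of the transferred tiles are orange (from Urn A: 7 orange of 14; then Urn B has 14 total).
  0 orange: C(7,0)C(7,2)/C(14,2) = 3/13; then P = C(6,2)/C(14,2) = 15/91
  1 orange: C(7,1)C(7,1)/C(14,2) = 7/13; then P = C(7,2)/C(14,2) = 3/13
  2 orange: C(7,2)C(7,0)/C(14,2) = 3/13; then P = C(8,2)/C(14,2) = 4/13
P(both orange) = 276/1183 ≈ 0.2333.

276/1183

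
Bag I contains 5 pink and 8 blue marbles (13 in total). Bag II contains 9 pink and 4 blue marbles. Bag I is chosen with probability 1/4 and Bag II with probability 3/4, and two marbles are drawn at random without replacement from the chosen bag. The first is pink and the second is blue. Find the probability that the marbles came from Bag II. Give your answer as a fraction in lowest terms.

27/37

P(E | Bag I) = 10/39; P(E | Bag II) = 3/13.
P(E) = 1/4·10/39 + 3/4·3/13 = 37/156.
By Bayes' rule, P(Bag II | E) = 9/52 / 37/156 = 27/37 ≈ 0.7297.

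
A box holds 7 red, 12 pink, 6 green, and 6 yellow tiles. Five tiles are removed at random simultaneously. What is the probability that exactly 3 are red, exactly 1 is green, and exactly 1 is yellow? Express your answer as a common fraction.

Unordered draws without replacement: count favorable combinations over C(31,5).
Favorable = C(7,3) · C(12,0) · C(6,1) · C(6,1) = 1260; total = C(31,5) = 169911.
P = 1260/169911 = 20/2697 ≈ 0.0074.

20/2697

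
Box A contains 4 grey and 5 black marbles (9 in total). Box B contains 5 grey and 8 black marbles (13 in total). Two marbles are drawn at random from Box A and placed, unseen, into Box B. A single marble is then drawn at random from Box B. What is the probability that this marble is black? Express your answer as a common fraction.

Condition on how many of the transferred marbles are black (from Box A: 5 black of 9; then Box B has 15 total).
  0 black: C(5,0)C(4,2)/C(9,2) = 1/6; then P = 8/15
  1 black: C(5,1)C(4,1)/C(9,2) = 5/9; then P = 9/15
  2 black: C(5,2)C(4,0)/C(9,2) = 5/18; then P = 10/15
P(black from Box B) = 82/135 ≈ 0.6074.

82/135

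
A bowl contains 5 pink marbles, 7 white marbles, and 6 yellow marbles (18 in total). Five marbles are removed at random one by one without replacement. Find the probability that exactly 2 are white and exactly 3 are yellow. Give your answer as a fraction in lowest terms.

5/102

Unordered draws without replacement: count favorable combinations over C(18,5).
Favorable = C(5,0) · C(7,2) · C(6,3) = 420; total = C(18,5) = 8568.
P = 420/8568 = 5/102 ≈ 0.0490.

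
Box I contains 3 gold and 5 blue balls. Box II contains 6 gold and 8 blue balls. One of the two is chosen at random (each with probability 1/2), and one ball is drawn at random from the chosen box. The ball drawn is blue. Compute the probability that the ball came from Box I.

P(blue | Box I) = 5/8; P(blue | Box II) = 4/7.
P(blue) = 1/2·5/8 + 1/2·4/7 = 67/112.
By Bayes' rule, P(Box I | blue) = 5/16 / 67/112 = 35/67 ≈ 0.5224.

35/67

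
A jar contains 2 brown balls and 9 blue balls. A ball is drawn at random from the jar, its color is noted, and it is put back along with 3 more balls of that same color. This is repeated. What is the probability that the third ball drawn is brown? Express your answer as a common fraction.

Sum over the four possibilities for the first two draws (brown/not-brown each), tracking how the brown count and total change by +3 per draw.
P(third is brown) = 2/11 ≈ 0.1818. (In a Pólya urn every draw has the same marginal probability 2/11.)

2/11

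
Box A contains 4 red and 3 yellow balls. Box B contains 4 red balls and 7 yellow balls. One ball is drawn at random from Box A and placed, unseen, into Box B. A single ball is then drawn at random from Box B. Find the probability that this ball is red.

8/21

Condition on how many of the transferred balls are red (from Box A: 4 red of 7; then Box B has 12 total).
  0 red: C(4,0)C(3,1)/C(7,1) = 3/7; then P = 4/12
  1 red: C(4,1)C(3,0)/C(7,1) = 4/7; then P = 5/12
P(red from Box B) = 8/21 ≈ 0.3810.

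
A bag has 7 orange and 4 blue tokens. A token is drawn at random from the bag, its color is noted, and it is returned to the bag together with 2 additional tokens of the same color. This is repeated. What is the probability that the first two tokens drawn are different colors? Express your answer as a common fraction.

Either blue then orange, or orange then blue; after the first draw the total is 13.
P = (4/11)·(7/13) + (7/11)·(4/13) = 56/143 ≈ 0.3916.

56/143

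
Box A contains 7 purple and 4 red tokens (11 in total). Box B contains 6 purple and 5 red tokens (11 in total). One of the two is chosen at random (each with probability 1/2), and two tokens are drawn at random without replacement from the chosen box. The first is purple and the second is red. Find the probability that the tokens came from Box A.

14/29

P(E | Box A) = 14/55; P(E | Box B) = 3/11.
P(E) = 1/2·14/55 + 1/2·3/11 = 29/110.
By Bayes' rule, P(Box A | E) = 7/55 / 29/110 = 14/29 ≈ 0.4828.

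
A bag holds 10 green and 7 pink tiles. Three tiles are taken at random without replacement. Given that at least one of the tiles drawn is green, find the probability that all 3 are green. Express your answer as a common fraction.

8/43

P(all 3 green) = C(10,3)/C(17,3) = 3/17; P(at least one green) = 1 − C(7,3)/C(17,3) = 129/136.
Since 'all 3 green' ⊆ 'at least one green', P(all 3 | at least one) = 3/17 / 129/136 = 8/43 ≈ 0.1860.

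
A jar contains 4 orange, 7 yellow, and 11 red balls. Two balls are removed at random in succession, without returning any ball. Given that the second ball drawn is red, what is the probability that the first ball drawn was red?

10/21

P(first=red and the second ball drawn is red) = (11/22)·(10/21) = 5/21.
P(the second ball drawn is red) = Σ over first color = 2/21 + 1/6 + 5/21 = 1/2.
By Bayes, P(first=red | the second ball drawn is red) = 5/21 / 1/2 = 10/21 ≈ 0.4762.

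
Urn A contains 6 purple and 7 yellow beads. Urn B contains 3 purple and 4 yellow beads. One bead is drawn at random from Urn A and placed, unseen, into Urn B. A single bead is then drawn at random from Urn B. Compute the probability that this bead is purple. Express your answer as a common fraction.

45/104

Condition on how many of the transferred beads are purple (from Urn A: 6 purple of 13; then Urn B has 8 total).
  0 purple: C(6,0)C(7,1)/C(13,1) = 7/13; then P = 3/8
  1 purple: C(6,1)C(7,0)/C(13,1) = 6/13; then P = 4/8
P(purple from Urn B) = 45/104 ≈ 0.4327.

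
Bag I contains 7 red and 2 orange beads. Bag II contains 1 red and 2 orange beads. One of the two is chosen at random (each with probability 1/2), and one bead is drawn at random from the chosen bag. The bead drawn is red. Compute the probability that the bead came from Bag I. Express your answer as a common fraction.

P(red | Bag I) = 7/9; P(red | Bag II) = 1/3.
P(red) = 1/2·7/9 + 1/2·1/3 = 5/9.
By Bayes' rule, P(Bag I | red) = 7/18 / 5/9 = 7/10 ≈ 0.7000.

7/10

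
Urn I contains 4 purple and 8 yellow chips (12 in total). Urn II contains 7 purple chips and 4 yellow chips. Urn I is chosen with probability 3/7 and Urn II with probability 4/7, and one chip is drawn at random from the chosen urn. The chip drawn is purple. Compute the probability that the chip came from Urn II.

28/39

P(purple | Urn I) = 1/3; P(purple | Urn II) = 7/11.
P(purple) = 3/7·1/3 + 4/7·7/11 = 39/77.
By Bayes' rule, P(Urn II | purple) = 4/11 / 39/77 = 28/39 ≈ 0.7179.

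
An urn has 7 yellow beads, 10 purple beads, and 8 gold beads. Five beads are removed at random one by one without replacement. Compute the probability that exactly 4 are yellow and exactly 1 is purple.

5/759

Unordered draws without replacement: count favorable combinations over C(25,5).
Favorable = C(7,4) · C(10,1) · C(8,0) = 350; total = C(25,5) = 53130.
P = 350/53130 = 5/759 ≈ 0.0066.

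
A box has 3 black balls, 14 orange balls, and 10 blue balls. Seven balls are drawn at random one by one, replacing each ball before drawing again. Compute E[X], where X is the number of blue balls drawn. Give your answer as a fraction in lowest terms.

By linearity of expectation, E[X] = Σ P(draw i is blue); each independent draw has P(blue) = 10/27.
E[X] = 7 · 10/27 = 70/27 ≈ 2.5926.

70/27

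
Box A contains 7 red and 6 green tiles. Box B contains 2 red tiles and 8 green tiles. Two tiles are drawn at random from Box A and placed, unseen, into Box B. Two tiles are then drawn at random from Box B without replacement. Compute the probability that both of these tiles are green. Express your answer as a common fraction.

Condition on how many of the transferred tiles are green (from Box A: 6 green of 13; then Box B has 12 total).
  0 green: C(6,0)C(7,2)/C(13,2) = 7/26; then P = C(8,2)/C(12,2) = 14/33
  1 green: C(6,1)C(7,1)/C(13,2) = 7/13; then P = C(9,2)/C(12,2) = 6/11
  2 green: C(6,2)C(7,0)/C(13,2) = 5/26; then P = C(10,2)/C(12,2) = 15/22
P(both green) = 925/1716 ≈ 0.5390.

925/1716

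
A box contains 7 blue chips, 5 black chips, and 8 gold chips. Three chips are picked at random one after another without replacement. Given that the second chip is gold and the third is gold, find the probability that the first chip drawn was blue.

P(first=blue and the second chip is gold and the third is gold) = (7/20)·(8/19)·(7/18) = 49/855.
P(E) = Σ over first color = 49/855 + 7/171 + 14/285 = 14/95.
By Bayes, P(first=blue | E) = 49/855 / 14/95 = 7/18 ≈ 0.3889.

7/18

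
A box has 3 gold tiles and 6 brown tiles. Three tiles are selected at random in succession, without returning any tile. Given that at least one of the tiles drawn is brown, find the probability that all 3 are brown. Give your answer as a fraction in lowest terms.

P(all 3 brown) = C(6,3)/C(9,3) = 5/21; P(at least one brown) = 1 − C(3,3)/C(9,3) = 83/84.
Since 'all 3 brown' ⊆ 'at least one brown', P(all 3 | at least one) = 5/21 / 83/84 = 20/83 ≈ 0.2410.

20/83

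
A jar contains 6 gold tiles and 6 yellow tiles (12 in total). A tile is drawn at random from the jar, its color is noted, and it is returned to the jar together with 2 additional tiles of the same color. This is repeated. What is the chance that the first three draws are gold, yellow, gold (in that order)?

Track the composition after each reinforcement of +2.
P = (6/12) · (6/14) · (8/16) = 3/28 ≈ 0.1071.

3/28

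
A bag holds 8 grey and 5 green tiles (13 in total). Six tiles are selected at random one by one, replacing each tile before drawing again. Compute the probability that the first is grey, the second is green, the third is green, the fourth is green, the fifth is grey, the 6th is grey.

64000/4826809

Multiply the conditional probability of each draw in order, with replacement (the composition resets each draw).
P = (8/13) · (5/13) · (5/13) · (5/13) · (8/13) · (8/13) = 64000/4826809 ≈ 0.0133.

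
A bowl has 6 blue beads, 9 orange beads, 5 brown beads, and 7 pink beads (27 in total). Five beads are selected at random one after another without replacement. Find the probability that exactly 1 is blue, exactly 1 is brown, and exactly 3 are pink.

35/2691

Unordered draws without replacement: count favorable combinations over C(27,5).
Favorable = C(6,1) · C(9,0) · C(5,1) · C(7,3) = 1050; total = C(27,5) = 80730.
P = 1050/80730 = 35/2691 ≈ 0.0130.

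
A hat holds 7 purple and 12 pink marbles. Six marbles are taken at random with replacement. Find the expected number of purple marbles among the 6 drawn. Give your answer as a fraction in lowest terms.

42/19

By linearity of expectation, E[X] = Σ P(draw i is purple); each independent draw has P(purple) = 7/19.
E[X] = 6 · 7/19 = 42/19 ≈ 2.2105.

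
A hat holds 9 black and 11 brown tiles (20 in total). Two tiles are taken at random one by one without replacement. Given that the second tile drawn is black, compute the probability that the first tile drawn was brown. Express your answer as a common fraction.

11/19

P(first=brown and the second tile drawn is black) = (11/20)·(9/19) = 99/380.
P(the second tile drawn is black) = Σ over first color = 18/95 + 99/380 = 9/20.
By Bayes, P(first=brown | the second tile drawn is black) = 99/380 / 9/20 = 11/19 ≈ 0.5789.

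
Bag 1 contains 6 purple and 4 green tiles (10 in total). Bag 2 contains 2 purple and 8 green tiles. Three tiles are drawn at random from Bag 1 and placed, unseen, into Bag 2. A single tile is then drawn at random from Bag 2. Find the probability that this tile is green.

Condition on how many of the transferred tiles are green (from Bag 1: 4 green of 10; then Bag 2 has 13 total).
  0 green: C(4,0)C(6,3)/C(10,3) = 1/6; then P = 8/13
  1 green: C(4,1)C(6,2)/C(10,3) = 1/2; then P = 9/13
  2 green: C(4,2)C(6,1)/C(10,3) = 3/10; then P = 10/13
  3 green: C(4,3)C(6,0)/C(10,3) = 1/30; then P = 11/13
P(green from Bag 2) = 46/65 ≈ 0.7077.

46/65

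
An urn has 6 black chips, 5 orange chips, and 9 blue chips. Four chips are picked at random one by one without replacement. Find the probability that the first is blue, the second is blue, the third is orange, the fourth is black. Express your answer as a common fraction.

6/323

Multiply the conditional probability of each draw in order, without replacement, so each draw removes one from its color and from the total.
P = (9/20) · (8/19) · (5/18) · (6/17) = 6/323 ≈ 0.0186.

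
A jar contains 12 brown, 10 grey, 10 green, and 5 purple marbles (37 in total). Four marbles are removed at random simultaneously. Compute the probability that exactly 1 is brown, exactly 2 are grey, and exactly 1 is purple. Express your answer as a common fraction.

180/4403

Unordered draws without replacement: count favorable combinations over C(37,4).
Favorable = C(12,1) · C(10,2) · C(10,0) · C(5,1) = 2700; total = C(37,4) = 66045.
P = 2700/66045 = 180/4403 ≈ 0.0409.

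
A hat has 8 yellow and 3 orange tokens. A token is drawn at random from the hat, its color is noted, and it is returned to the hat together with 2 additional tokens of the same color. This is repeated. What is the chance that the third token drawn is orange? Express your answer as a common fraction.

Sum over the four possibilities for the first two draws (orange/not-orange each), tracking how the orange count and total change by +2 per draw.
P(third is orange) = 3/11 ≈ 0.2727. (In a Pólya urn every draw has the same marginal probability 3/11.)

3/11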